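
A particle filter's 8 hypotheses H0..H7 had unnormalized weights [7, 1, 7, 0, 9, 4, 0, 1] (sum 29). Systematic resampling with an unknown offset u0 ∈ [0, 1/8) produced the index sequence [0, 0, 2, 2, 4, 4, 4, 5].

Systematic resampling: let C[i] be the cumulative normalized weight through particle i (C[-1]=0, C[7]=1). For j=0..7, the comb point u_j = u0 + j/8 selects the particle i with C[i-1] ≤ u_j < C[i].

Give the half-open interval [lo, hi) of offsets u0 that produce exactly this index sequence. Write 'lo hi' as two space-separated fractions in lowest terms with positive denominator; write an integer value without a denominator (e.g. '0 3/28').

3/116 9/116

C = [7/29, 8/29, 15/29, 15/29, 24/29, 28/29, 28/29, 1]
j=0 picked index 0: u0 ∈ [0, 7/29)
j=1 picked index 0: u0 ∈ [-1/8, 27/232)
j=2 picked index 2: u0 ∈ [3/116, 31/116)
j=3 picked index 2: u0 ∈ [-23/232, 33/232)
j=4 picked index 4: u0 ∈ [1/58, 19/58)
j=5 picked index 4: u0 ∈ [-25/232, 47/232)
j=6 picked index 4: u0 ∈ [-27/116, 9/116)
j=7 picked index 5: u0 ∈ [-11/232, 21/232)
intersection: [3/116, 9/116)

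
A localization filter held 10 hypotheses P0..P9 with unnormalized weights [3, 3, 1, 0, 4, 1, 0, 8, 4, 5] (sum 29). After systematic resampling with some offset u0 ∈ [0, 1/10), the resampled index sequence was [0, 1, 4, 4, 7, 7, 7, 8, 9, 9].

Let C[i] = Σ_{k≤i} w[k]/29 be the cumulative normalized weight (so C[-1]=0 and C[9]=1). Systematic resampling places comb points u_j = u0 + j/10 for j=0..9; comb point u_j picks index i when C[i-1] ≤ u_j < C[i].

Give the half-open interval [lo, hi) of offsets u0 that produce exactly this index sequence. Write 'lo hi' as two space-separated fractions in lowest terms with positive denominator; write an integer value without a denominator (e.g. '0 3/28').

6/145 23/290

C = [3/29, 6/29, 7/29, 7/29, 11/29, 12/29, 12/29, 20/29, 24/29, 1]
j=0 picked index 0: u0 ∈ [0, 3/29)
j=1 picked index 1: u0 ∈ [1/290, 31/290)
j=2 picked index 4: u0 ∈ [6/145, 26/145)
j=3 picked index 4: u0 ∈ [-17/290, 23/290)
j=4 picked index 7: u0 ∈ [2/145, 42/145)
j=5 picked index 7: u0 ∈ [-5/58, 11/58)
j=6 picked index 7: u0 ∈ [-27/145, 13/145)
j=7 picked index 8: u0 ∈ [-3/290, 37/290)
j=8 picked index 9: u0 ∈ [4/145, 1/5)
j=9 picked index 9: u0 ∈ [-21/290, 1/10)
intersection: [6/145, 23/290)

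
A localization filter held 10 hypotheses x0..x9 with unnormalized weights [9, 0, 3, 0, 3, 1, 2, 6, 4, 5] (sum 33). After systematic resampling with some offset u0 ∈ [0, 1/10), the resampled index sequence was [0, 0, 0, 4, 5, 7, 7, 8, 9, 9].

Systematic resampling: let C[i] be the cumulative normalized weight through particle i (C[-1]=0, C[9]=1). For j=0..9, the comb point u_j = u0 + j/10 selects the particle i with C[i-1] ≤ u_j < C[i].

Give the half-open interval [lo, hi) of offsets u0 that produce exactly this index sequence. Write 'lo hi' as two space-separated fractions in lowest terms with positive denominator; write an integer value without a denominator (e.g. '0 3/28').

7/110 4/55

C = [3/11, 3/11, 4/11, 4/11, 5/11, 16/33, 6/11, 8/11, 28/33, 1]
j=0 picked index 0: u0 ∈ [0, 3/11)
j=1 picked index 0: u0 ∈ [-1/10, 19/110)
j=2 picked index 0: u0 ∈ [-1/5, 4/55)
j=3 picked index 4: u0 ∈ [7/110, 17/110)
j=4 picked index 5: u0 ∈ [3/55, 14/165)
j=5 picked index 7: u0 ∈ [1/22, 5/22)
j=6 picked index 7: u0 ∈ [-3/55, 7/55)
j=7 picked index 8: u0 ∈ [3/110, 49/330)
j=8 picked index 9: u0 ∈ [8/165, 1/5)
j=9 picked index 9: u0 ∈ [-17/330, 1/10)
intersection: [7/110, 4/55)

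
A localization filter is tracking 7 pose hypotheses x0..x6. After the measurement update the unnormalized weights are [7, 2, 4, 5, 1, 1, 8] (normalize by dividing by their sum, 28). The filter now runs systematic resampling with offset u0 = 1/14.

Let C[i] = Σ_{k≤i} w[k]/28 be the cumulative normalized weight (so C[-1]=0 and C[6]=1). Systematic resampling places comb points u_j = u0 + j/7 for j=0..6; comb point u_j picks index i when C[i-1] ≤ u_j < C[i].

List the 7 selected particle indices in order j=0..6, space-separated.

C = [1/4, 9/28, 13/28, 9/14, 19/28, 5/7, 1]
j=0: u_0=1/14 ∈ [0, 1/4) → index 0
j=1: u_1=3/14 ∈ [0, 1/4) → index 0
j=2: u_2=5/14 ∈ [9/28, 13/28) → index 2
j=3: u_3=1/2 ∈ [13/28, 9/14) → index 3
j=4: u_4=9/14 ∈ [9/14, 19/28) → index 4
j=5: u_5=11/14 ∈ [5/7, 1) → index 6
j=6: u_6=13/14 ∈ [5/7, 1) → index 6

0 0 2 3 4 6 6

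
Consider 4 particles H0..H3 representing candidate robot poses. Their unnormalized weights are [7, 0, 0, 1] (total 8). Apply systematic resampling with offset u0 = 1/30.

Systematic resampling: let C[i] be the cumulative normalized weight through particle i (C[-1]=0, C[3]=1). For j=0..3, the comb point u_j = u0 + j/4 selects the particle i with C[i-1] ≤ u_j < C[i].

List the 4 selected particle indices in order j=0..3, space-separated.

C = [7/8, 7/8, 7/8, 1]
j=0: u_0=1/30 ∈ [0, 7/8) → index 0
j=1: u_1=17/60 ∈ [0, 7/8) → index 0
j=2: u_2=8/15 ∈ [0, 7/8) → index 0
j=3: u_3=47/60 ∈ [0, 7/8) → index 0

0 0 0 0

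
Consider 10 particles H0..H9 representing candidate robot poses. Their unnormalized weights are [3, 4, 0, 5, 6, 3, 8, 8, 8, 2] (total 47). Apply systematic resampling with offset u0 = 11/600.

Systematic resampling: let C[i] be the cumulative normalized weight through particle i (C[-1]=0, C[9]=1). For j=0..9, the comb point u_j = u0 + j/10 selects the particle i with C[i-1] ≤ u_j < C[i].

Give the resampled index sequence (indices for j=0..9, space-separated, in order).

0 1 3 4 5 6 7 7 8 8

C = [3/47, 7/47, 7/47, 12/47, 18/47, 21/47, 29/47, 37/47, 45/47, 1]
j=0: u_0=11/600 ∈ [0, 3/47) → index 0
j=1: u_1=71/600 ∈ [3/47, 7/47) → index 1
j=2: u_2=131/600 ∈ [7/47, 12/47) → index 3
j=3: u_3=191/600 ∈ [12/47, 18/47) → index 4
j=4: u_4=251/600 ∈ [18/47, 21/47) → index 5
j=5: u_5=311/600 ∈ [21/47, 29/47) → index 6
j=6: u_6=371/600 ∈ [29/47, 37/47) → index 7
j=7: u_7=431/600 ∈ [29/47, 37/47) → index 7
j=8: u_8=491/600 ∈ [37/47, 45/47) → index 8
j=9: u_9=551/600 ∈ [37/47, 45/47) → index 8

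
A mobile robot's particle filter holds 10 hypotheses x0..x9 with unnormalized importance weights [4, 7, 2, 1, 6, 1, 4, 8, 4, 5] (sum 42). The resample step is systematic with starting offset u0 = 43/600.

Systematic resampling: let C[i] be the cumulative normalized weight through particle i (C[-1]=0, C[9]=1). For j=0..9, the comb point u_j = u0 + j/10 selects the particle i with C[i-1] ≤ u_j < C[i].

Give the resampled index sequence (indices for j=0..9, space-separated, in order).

C = [2/21, 11/42, 13/42, 1/3, 10/21, 1/2, 25/42, 11/14, 37/42, 1]
j=0: u_0=43/600 ∈ [0, 2/21) → index 0
j=1: u_1=103/600 ∈ [2/21, 11/42) → index 1
j=2: u_2=163/600 ∈ [11/42, 13/42) → index 2
j=3: u_3=223/600 ∈ [1/3, 10/21) → index 4
j=4: u_4=283/600 ∈ [1/3, 10/21) → index 4
j=5: u_5=343/600 ∈ [1/2, 25/42) → index 6
j=6: u_6=403/600 ∈ [25/42, 11/14) → index 7
j=7: u_7=463/600 ∈ [25/42, 11/14) → index 7
j=8: u_8=523/600 ∈ [11/14, 37/42) → index 8
j=9: u_9=583/600 ∈ [37/42, 1) → index 9

0 1 2 4 4 6 7 7 8 9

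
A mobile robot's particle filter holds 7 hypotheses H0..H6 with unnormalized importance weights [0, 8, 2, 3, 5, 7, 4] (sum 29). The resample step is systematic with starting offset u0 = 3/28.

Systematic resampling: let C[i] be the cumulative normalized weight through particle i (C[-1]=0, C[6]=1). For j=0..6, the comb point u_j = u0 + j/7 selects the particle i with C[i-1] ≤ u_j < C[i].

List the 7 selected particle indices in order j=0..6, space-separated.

1 1 3 4 5 5 6

C = [0, 8/29, 10/29, 13/29, 18/29, 25/29, 1]
j=0: u_0=3/28 ∈ [0, 8/29) → index 1
j=1: u_1=1/4 ∈ [0, 8/29) → index 1
j=2: u_2=11/28 ∈ [10/29, 13/29) → index 3
j=3: u_3=15/28 ∈ [13/29, 18/29) → index 4
j=4: u_4=19/28 ∈ [18/29, 25/29) → index 5
j=5: u_5=23/28 ∈ [18/29, 25/29) → index 5
j=6: u_6=27/28 ∈ [25/29, 1) → index 6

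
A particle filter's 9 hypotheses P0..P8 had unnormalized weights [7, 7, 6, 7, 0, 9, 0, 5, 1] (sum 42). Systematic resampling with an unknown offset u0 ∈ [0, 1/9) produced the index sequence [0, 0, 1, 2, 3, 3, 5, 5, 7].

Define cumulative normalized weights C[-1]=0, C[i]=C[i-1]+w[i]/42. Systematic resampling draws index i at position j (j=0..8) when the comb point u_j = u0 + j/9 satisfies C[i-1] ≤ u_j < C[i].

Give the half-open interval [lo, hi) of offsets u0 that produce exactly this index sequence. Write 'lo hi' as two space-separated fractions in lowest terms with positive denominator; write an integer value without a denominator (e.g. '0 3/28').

2/63 1/18

C = [1/6, 1/3, 10/21, 9/14, 9/14, 6/7, 6/7, 41/42, 1]
j=0 picked index 0: u0 ∈ [0, 1/6)
j=1 picked index 0: u0 ∈ [-1/9, 1/18)
j=2 picked index 1: u0 ∈ [-1/18, 1/9)
j=3 picked index 2: u0 ∈ [0, 1/7)
j=4 picked index 3: u0 ∈ [2/63, 25/126)
j=5 picked index 3: u0 ∈ [-5/63, 11/126)
j=6 picked index 5: u0 ∈ [-1/42, 4/21)
j=7 picked index 5: u0 ∈ [-17/126, 5/63)
j=8 picked index 7: u0 ∈ [-2/63, 11/126)
intersection: [2/63, 1/18)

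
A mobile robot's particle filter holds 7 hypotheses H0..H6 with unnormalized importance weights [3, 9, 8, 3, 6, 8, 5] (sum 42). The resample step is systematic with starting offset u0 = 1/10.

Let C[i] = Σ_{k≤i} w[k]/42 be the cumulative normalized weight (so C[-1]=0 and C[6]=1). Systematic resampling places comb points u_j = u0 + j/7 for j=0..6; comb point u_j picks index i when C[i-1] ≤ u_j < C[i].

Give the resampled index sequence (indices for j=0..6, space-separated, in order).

1 1 2 3 4 5 6

C = [1/14, 2/7, 10/21, 23/42, 29/42, 37/42, 1]
j=0: u_0=1/10 ∈ [1/14, 2/7) → index 1
j=1: u_1=17/70 ∈ [1/14, 2/7) → index 1
j=2: u_2=27/70 ∈ [2/7, 10/21) → index 2
j=3: u_3=37/70 ∈ [10/21, 23/42) → index 3
j=4: u_4=47/70 ∈ [23/42, 29/42) → index 4
j=5: u_5=57/70 ∈ [29/42, 37/42) → index 5
j=6: u_6=67/70 ∈ [37/42, 1) → index 6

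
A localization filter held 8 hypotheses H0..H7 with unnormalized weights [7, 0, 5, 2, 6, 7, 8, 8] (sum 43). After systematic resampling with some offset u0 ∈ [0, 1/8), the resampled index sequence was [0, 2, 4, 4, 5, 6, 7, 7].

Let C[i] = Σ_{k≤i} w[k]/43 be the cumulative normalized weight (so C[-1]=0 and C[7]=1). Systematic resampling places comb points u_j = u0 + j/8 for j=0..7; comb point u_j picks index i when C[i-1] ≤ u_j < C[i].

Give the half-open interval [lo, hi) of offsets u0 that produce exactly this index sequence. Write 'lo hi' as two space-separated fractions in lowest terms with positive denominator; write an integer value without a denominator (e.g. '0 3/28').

C = [7/43, 7/43, 12/43, 14/43, 20/43, 27/43, 35/43, 1]
j=0 picked index 0: u0 ∈ [0, 7/43)
j=1 picked index 2: u0 ∈ [13/344, 53/344)
j=2 picked index 4: u0 ∈ [13/172, 37/172)
j=3 picked index 4: u0 ∈ [-17/344, 31/344)
j=4 picked index 5: u0 ∈ [-3/86, 11/86)
j=5 picked index 6: u0 ∈ [1/344, 65/344)
j=6 picked index 7: u0 ∈ [11/172, 1/4)
j=7 picked index 7: u0 ∈ [-21/344, 1/8)
intersection: [13/172, 31/344)

13/172 31/344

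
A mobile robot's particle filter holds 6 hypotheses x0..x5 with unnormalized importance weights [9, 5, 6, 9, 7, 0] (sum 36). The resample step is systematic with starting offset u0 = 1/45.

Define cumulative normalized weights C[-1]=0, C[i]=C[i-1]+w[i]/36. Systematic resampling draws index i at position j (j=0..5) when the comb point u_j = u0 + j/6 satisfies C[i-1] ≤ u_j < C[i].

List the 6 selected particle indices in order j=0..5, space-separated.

C = [1/4, 7/18, 5/9, 29/36, 1, 1]
j=0: u_0=1/45 ∈ [0, 1/4) → index 0
j=1: u_1=17/90 ∈ [0, 1/4) → index 0
j=2: u_2=16/45 ∈ [1/4, 7/18) → index 1
j=3: u_3=47/90 ∈ [7/18, 5/9) → index 2
j=4: u_4=31/45 ∈ [5/9, 29/36) → index 3
j=5: u_5=77/90 ∈ [29/36, 1) → index 4

0 0 1 2 3 4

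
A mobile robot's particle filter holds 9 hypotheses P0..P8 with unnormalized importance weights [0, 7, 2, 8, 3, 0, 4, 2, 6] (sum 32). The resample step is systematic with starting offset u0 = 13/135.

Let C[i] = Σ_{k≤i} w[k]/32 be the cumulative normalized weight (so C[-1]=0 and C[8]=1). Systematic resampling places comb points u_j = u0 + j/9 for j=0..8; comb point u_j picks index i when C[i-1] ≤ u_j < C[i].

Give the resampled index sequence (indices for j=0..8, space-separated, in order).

1 1 3 3 4 6 7 8 8

C = [0, 7/32, 9/32, 17/32, 5/8, 5/8, 3/4, 13/16, 1]
j=0: u_0=13/135 ∈ [0, 7/32) → index 1
j=1: u_1=28/135 ∈ [0, 7/32) → index 1
j=2: u_2=43/135 ∈ [9/32, 17/32) → index 3
j=3: u_3=58/135 ∈ [9/32, 17/32) → index 3
j=4: u_4=73/135 ∈ [17/32, 5/8) → index 4
j=5: u_5=88/135 ∈ [5/8, 3/4) → index 6
j=6: u_6=103/135 ∈ [3/4, 13/16) → index 7
j=7: u_7=118/135 ∈ [13/16, 1) → index 8
j=8: u_8=133/135 ∈ [13/16, 1) → index 8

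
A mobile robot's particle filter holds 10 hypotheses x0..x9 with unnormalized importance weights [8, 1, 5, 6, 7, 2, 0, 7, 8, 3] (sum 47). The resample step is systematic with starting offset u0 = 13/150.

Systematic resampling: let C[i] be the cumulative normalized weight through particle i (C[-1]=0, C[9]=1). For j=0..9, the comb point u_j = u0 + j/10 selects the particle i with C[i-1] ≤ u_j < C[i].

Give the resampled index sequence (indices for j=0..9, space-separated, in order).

C = [8/47, 9/47, 14/47, 20/47, 27/47, 29/47, 29/47, 36/47, 44/47, 1]
j=0: u_0=13/150 ∈ [0, 8/47) → index 0
j=1: u_1=14/75 ∈ [8/47, 9/47) → index 1
j=2: u_2=43/150 ∈ [9/47, 14/47) → index 2
j=3: u_3=29/75 ∈ [14/47, 20/47) → index 3
j=4: u_4=73/150 ∈ [20/47, 27/47) → index 4
j=5: u_5=44/75 ∈ [27/47, 29/47) → index 5
j=6: u_6=103/150 ∈ [29/47, 36/47) → index 7
j=7: u_7=59/75 ∈ [36/47, 44/47) → index 8
j=8: u_8=133/150 ∈ [36/47, 44/47) → index 8
j=9: u_9=74/75 ∈ [44/47, 1) → index 9

0 1 2 3 4 5 7 8 8 9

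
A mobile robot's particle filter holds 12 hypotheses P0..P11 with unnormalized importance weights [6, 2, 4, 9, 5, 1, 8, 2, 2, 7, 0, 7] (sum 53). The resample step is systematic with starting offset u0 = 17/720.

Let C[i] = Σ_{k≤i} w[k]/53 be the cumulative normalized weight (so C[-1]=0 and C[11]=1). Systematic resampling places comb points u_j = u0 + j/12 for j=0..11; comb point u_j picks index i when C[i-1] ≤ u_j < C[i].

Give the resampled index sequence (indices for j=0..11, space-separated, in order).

0 0 2 3 3 4 6 6 7 9 9 11

C = [6/53, 8/53, 12/53, 21/53, 26/53, 27/53, 35/53, 37/53, 39/53, 46/53, 46/53, 1]
j=0: u_0=17/720 ∈ [0, 6/53) → index 0
j=1: u_1=77/720 ∈ [0, 6/53) → index 0
j=2: u_2=137/720 ∈ [8/53, 12/53) → index 2
j=3: u_3=197/720 ∈ [12/53, 21/53) → index 3
j=4: u_4=257/720 ∈ [12/53, 21/53) → index 3
j=5: u_5=317/720 ∈ [21/53, 26/53) → index 4
j=6: u_6=377/720 ∈ [27/53, 35/53) → index 6
j=7: u_7=437/720 ∈ [27/53, 35/53) → index 6
j=8: u_8=497/720 ∈ [35/53, 37/53) → index 7
j=9: u_9=557/720 ∈ [39/53, 46/53) → index 9
j=10: u_10=617/720 ∈ [39/53, 46/53) → index 9
j=11: u_11=677/720 ∈ [46/53, 1) → index 11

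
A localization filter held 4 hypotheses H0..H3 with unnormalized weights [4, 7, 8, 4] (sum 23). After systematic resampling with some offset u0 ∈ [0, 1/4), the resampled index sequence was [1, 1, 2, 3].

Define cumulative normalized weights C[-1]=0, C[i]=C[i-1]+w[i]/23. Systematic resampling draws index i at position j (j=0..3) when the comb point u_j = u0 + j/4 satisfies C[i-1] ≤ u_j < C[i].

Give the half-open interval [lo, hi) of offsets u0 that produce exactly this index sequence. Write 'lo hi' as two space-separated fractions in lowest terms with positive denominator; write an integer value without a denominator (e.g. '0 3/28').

4/23 21/92

C = [4/23, 11/23, 19/23, 1]
j=0 picked index 1: u0 ∈ [4/23, 11/23)
j=1 picked index 1: u0 ∈ [-7/92, 21/92)
j=2 picked index 2: u0 ∈ [-1/46, 15/46)
j=3 picked index 3: u0 ∈ [7/92, 1/4)
intersection: [4/23, 21/92)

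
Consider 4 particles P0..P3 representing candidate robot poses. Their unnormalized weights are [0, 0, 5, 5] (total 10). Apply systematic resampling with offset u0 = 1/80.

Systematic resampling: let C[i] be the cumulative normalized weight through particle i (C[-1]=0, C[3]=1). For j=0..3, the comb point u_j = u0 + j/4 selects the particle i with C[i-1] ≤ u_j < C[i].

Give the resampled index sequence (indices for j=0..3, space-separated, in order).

2 2 3 3

C = [0, 0, 1/2, 1]
j=0: u_0=1/80 ∈ [0, 1/2) → index 2
j=1: u_1=21/80 ∈ [0, 1/2) → index 2
j=2: u_2=41/80 ∈ [1/2, 1) → index 3
j=3: u_3=61/80 ∈ [1/2, 1) → index 3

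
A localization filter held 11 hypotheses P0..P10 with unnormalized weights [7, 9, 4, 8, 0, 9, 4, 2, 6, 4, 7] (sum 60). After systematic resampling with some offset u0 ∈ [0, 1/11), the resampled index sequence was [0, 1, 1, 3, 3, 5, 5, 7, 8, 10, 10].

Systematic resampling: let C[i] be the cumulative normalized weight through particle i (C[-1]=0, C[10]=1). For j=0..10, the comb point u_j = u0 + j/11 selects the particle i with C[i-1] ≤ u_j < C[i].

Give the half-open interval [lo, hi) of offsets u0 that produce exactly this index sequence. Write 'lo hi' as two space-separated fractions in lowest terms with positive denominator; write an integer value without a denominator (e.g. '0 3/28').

C = [7/60, 4/15, 1/3, 7/15, 7/15, 37/60, 41/60, 43/60, 49/60, 53/60, 1]
j=0 picked index 0: u0 ∈ [0, 7/60)
j=1 picked index 1: u0 ∈ [17/660, 29/165)
j=2 picked index 1: u0 ∈ [-43/660, 14/165)
j=3 picked index 3: u0 ∈ [2/33, 32/165)
j=4 picked index 3: u0 ∈ [-1/33, 17/165)
j=5 picked index 5: u0 ∈ [2/165, 107/660)
j=6 picked index 5: u0 ∈ [-13/165, 47/660)
j=7 picked index 7: u0 ∈ [31/660, 53/660)
j=8 picked index 8: u0 ∈ [-7/660, 59/660)
j=9 picked index 10: u0 ∈ [43/660, 2/11)
j=10 picked index 10: u0 ∈ [-17/660, 1/11)
intersection: [43/660, 47/660)

43/660 47/660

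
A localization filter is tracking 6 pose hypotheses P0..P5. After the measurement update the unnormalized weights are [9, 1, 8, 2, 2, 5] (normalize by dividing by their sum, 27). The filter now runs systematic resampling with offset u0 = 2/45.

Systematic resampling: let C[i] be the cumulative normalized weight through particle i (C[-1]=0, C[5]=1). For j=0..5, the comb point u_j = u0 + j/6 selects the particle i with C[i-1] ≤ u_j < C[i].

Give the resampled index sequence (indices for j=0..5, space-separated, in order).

C = [1/3, 10/27, 2/3, 20/27, 22/27, 1]
j=0: u_0=2/45 ∈ [0, 1/3) → index 0
j=1: u_1=19/90 ∈ [0, 1/3) → index 0
j=2: u_2=17/45 ∈ [10/27, 2/3) → index 2
j=3: u_3=49/90 ∈ [10/27, 2/3) → index 2
j=4: u_4=32/45 ∈ [2/3, 20/27) → index 3
j=5: u_5=79/90 ∈ [22/27, 1) → index 5

0 0 2 2 3 5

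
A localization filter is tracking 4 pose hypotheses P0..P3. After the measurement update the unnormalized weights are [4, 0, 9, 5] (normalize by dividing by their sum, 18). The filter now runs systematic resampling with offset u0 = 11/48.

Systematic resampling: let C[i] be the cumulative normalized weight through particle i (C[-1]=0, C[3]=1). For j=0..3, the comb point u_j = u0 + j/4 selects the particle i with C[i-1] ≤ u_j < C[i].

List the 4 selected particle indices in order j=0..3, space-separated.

2 2 3 3

C = [2/9, 2/9, 13/18, 1]
j=0: u_0=11/48 ∈ [2/9, 13/18) → index 2
j=1: u_1=23/48 ∈ [2/9, 13/18) → index 2
j=2: u_2=35/48 ∈ [13/18, 1) → index 3
j=3: u_3=47/48 ∈ [13/18, 1) → index 3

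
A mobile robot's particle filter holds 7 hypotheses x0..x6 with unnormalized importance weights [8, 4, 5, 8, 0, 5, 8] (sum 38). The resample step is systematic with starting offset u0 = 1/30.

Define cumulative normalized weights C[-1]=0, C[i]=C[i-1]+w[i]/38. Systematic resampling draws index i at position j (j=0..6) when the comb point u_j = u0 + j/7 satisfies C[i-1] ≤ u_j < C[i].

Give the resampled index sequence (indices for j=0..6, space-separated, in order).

C = [4/19, 6/19, 17/38, 25/38, 25/38, 15/19, 1]
j=0: u_0=1/30 ∈ [0, 4/19) → index 0
j=1: u_1=37/210 ∈ [0, 4/19) → index 0
j=2: u_2=67/210 ∈ [6/19, 17/38) → index 2
j=3: u_3=97/210 ∈ [17/38, 25/38) → index 3
j=4: u_4=127/210 ∈ [17/38, 25/38) → index 3
j=5: u_5=157/210 ∈ [25/38, 15/19) → index 5
j=6: u_6=187/210 ∈ [15/19, 1) → index 6

0 0 2 3 3 5 6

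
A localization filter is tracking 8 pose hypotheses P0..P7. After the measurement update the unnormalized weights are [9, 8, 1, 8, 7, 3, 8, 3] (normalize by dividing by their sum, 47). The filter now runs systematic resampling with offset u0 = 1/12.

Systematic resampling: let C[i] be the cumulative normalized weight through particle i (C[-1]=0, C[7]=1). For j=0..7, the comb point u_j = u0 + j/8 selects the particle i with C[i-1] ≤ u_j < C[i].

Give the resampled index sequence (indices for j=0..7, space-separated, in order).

0 1 1 3 4 5 6 7

C = [9/47, 17/47, 18/47, 26/47, 33/47, 36/47, 44/47, 1]
j=0: u_0=1/12 ∈ [0, 9/47) → index 0
j=1: u_1=5/24 ∈ [9/47, 17/47) → index 1
j=2: u_2=1/3 ∈ [9/47, 17/47) → index 1
j=3: u_3=11/24 ∈ [18/47, 26/47) → index 3
j=4: u_4=7/12 ∈ [26/47, 33/47) → index 4
j=5: u_5=17/24 ∈ [33/47, 36/47) → index 5
j=6: u_6=5/6 ∈ [36/47, 44/47) → index 6
j=7: u_7=23/24 ∈ [44/47, 1) → index 7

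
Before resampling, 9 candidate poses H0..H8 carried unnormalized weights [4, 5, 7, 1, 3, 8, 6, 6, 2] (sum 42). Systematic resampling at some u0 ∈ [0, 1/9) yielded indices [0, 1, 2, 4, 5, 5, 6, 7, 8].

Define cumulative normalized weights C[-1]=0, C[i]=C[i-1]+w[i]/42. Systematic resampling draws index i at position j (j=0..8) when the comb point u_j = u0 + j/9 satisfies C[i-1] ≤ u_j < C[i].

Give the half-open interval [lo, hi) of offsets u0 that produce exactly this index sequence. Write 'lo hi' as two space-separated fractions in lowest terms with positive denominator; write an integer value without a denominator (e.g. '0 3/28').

C = [2/21, 3/14, 8/21, 17/42, 10/21, 2/3, 17/21, 20/21, 1]
j=0 picked index 0: u0 ∈ [0, 2/21)
j=1 picked index 1: u0 ∈ [-1/63, 13/126)
j=2 picked index 2: u0 ∈ [-1/126, 10/63)
j=3 picked index 4: u0 ∈ [1/14, 1/7)
j=4 picked index 5: u0 ∈ [2/63, 2/9)
j=5 picked index 5: u0 ∈ [-5/63, 1/9)
j=6 picked index 6: u0 ∈ [0, 1/7)
j=7 picked index 7: u0 ∈ [2/63, 11/63)
j=8 picked index 8: u0 ∈ [4/63, 1/9)
intersection: [1/14, 2/21)

1/14 2/21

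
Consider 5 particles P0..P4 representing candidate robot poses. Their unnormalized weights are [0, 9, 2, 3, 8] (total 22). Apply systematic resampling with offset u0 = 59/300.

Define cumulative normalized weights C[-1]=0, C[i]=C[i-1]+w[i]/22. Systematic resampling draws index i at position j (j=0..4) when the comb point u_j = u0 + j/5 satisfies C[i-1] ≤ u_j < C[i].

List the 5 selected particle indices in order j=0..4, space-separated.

1 1 3 4 4

C = [0, 9/22, 1/2, 7/11, 1]
j=0: u_0=59/300 ∈ [0, 9/22) → index 1
j=1: u_1=119/300 ∈ [0, 9/22) → index 1
j=2: u_2=179/300 ∈ [1/2, 7/11) → index 3
j=3: u_3=239/300 ∈ [7/11, 1) → index 4
j=4: u_4=299/300 ∈ [7/11, 1) → index 4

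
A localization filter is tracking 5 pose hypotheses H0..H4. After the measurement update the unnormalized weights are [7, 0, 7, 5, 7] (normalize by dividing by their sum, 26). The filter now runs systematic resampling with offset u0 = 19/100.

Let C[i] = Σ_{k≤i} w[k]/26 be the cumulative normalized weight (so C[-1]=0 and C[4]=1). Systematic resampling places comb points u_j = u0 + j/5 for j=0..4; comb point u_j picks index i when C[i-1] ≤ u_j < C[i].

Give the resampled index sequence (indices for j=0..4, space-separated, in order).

C = [7/26, 7/26, 7/13, 19/26, 1]
j=0: u_0=19/100 ∈ [0, 7/26) → index 0
j=1: u_1=39/100 ∈ [7/26, 7/13) → index 2
j=2: u_2=59/100 ∈ [7/13, 19/26) → index 3
j=3: u_3=79/100 ∈ [19/26, 1) → index 4
j=4: u_4=99/100 ∈ [19/26, 1) → index 4

0 2 3 4 4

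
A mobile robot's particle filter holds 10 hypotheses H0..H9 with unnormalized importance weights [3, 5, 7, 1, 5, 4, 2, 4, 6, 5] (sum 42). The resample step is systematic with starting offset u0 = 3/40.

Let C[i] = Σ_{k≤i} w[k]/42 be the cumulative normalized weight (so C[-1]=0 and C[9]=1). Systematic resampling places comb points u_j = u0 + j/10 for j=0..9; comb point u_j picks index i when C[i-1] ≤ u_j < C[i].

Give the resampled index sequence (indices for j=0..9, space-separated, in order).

1 1 2 3 4 5 7 8 8 9

C = [1/14, 4/21, 5/14, 8/21, 1/2, 25/42, 9/14, 31/42, 37/42, 1]
j=0: u_0=3/40 ∈ [1/14, 4/21) → index 1
j=1: u_1=7/40 ∈ [1/14, 4/21) → index 1
j=2: u_2=11/40 ∈ [4/21, 5/14) → index 2
j=3: u_3=3/8 ∈ [5/14, 8/21) → index 3
j=4: u_4=19/40 ∈ [8/21, 1/2) → index 4
j=5: u_5=23/40 ∈ [1/2, 25/42) → index 5
j=6: u_6=27/40 ∈ [9/14, 31/42) → index 7
j=7: u_7=31/40 ∈ [31/42, 37/42) → index 8
j=8: u_8=7/8 ∈ [31/42, 37/42) → index 8
j=9: u_9=39/40 ∈ [37/42, 1) → index 9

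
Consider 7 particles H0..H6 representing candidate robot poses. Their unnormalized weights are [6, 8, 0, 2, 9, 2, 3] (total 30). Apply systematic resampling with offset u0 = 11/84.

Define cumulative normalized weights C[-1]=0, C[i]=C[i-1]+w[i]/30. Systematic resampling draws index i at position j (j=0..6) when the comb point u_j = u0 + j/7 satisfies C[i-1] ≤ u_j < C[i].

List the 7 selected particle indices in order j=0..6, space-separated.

C = [1/5, 7/15, 7/15, 8/15, 5/6, 9/10, 1]
j=0: u_0=11/84 ∈ [0, 1/5) → index 0
j=1: u_1=23/84 ∈ [1/5, 7/15) → index 1
j=2: u_2=5/12 ∈ [1/5, 7/15) → index 1
j=3: u_3=47/84 ∈ [8/15, 5/6) → index 4
j=4: u_4=59/84 ∈ [8/15, 5/6) → index 4
j=5: u_5=71/84 ∈ [5/6, 9/10) → index 5
j=6: u_6=83/84 ∈ [9/10, 1) → index 6

0 1 1 4 4 5 6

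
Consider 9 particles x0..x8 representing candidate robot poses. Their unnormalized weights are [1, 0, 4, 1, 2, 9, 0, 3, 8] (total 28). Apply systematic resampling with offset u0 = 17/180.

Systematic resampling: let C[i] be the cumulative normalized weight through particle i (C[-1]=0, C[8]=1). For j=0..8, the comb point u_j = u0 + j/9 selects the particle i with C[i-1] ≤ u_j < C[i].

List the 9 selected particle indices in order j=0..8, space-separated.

C = [1/28, 1/28, 5/28, 3/14, 2/7, 17/28, 17/28, 5/7, 1]
j=0: u_0=17/180 ∈ [1/28, 5/28) → index 2
j=1: u_1=37/180 ∈ [5/28, 3/14) → index 3
j=2: u_2=19/60 ∈ [2/7, 17/28) → index 5
j=3: u_3=77/180 ∈ [2/7, 17/28) → index 5
j=4: u_4=97/180 ∈ [2/7, 17/28) → index 5
j=5: u_5=13/20 ∈ [17/28, 5/7) → index 7
j=6: u_6=137/180 ∈ [5/7, 1) → index 8
j=7: u_7=157/180 ∈ [5/7, 1) → index 8
j=8: u_8=59/60 ∈ [5/7, 1) → index 8

2 3 5 5 5 7 8 8 8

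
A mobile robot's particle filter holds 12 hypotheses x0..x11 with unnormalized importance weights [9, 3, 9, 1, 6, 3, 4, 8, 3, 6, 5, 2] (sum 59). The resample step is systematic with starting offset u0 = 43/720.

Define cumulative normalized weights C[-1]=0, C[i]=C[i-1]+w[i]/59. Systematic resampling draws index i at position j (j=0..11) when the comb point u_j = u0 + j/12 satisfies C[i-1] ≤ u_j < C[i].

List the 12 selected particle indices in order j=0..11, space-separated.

C = [9/59, 12/59, 21/59, 22/59, 28/59, 31/59, 35/59, 43/59, 46/59, 52/59, 57/59, 1]
j=0: u_0=43/720 ∈ [0, 9/59) → index 0
j=1: u_1=103/720 ∈ [0, 9/59) → index 0
j=2: u_2=163/720 ∈ [12/59, 21/59) → index 2
j=3: u_3=223/720 ∈ [12/59, 21/59) → index 2
j=4: u_4=283/720 ∈ [22/59, 28/59) → index 4
j=5: u_5=343/720 ∈ [28/59, 31/59) → index 5
j=6: u_6=403/720 ∈ [31/59, 35/59) → index 6
j=7: u_7=463/720 ∈ [35/59, 43/59) → index 7
j=8: u_8=523/720 ∈ [35/59, 43/59) → index 7
j=9: u_9=583/720 ∈ [46/59, 52/59) → index 9
j=10: u_10=643/720 ∈ [52/59, 57/59) → index 10
j=11: u_11=703/720 ∈ [57/59, 1) → index 11

0 0 2 2 4 5 6 7 7 9 10 11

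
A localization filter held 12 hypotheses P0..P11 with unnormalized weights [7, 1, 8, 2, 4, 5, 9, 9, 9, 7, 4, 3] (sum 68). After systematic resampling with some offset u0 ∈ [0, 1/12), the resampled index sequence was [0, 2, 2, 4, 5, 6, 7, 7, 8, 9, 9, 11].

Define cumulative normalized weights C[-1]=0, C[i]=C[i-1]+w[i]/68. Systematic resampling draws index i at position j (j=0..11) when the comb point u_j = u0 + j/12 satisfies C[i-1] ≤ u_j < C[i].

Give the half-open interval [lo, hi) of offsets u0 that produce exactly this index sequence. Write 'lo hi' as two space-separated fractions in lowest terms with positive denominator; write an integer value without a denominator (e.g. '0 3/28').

3/68 13/204

C = [7/68, 2/17, 4/17, 9/34, 11/34, 27/68, 9/17, 45/68, 27/34, 61/68, 65/68, 1]
j=0 picked index 0: u0 ∈ [0, 7/68)
j=1 picked index 2: u0 ∈ [7/204, 31/204)
j=2 picked index 2: u0 ∈ [-5/102, 7/102)
j=3 picked index 4: u0 ∈ [1/68, 5/68)
j=4 picked index 5: u0 ∈ [-1/102, 13/204)
j=5 picked index 6: u0 ∈ [-1/51, 23/204)
j=6 picked index 7: u0 ∈ [1/34, 11/68)
j=7 picked index 7: u0 ∈ [-11/204, 4/51)
j=8 picked index 8: u0 ∈ [-1/204, 13/102)
j=9 picked index 9: u0 ∈ [3/68, 5/34)
j=10 picked index 9: u0 ∈ [-2/51, 13/204)
j=11 picked index 11: u0 ∈ [2/51, 1/12)
intersection: [3/68, 13/204)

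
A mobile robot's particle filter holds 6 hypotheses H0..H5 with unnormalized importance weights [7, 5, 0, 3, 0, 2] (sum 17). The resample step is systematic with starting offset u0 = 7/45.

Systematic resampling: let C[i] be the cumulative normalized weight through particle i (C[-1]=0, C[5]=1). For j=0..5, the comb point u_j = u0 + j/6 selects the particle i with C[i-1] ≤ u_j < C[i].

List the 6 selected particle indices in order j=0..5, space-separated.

C = [7/17, 12/17, 12/17, 15/17, 15/17, 1]
j=0: u_0=7/45 ∈ [0, 7/17) → index 0
j=1: u_1=29/90 ∈ [0, 7/17) → index 0
j=2: u_2=22/45 ∈ [7/17, 12/17) → index 1
j=3: u_3=59/90 ∈ [7/17, 12/17) → index 1
j=4: u_4=37/45 ∈ [12/17, 15/17) → index 3
j=5: u_5=89/90 ∈ [15/17, 1) → index 5

0 0 1 1 3 5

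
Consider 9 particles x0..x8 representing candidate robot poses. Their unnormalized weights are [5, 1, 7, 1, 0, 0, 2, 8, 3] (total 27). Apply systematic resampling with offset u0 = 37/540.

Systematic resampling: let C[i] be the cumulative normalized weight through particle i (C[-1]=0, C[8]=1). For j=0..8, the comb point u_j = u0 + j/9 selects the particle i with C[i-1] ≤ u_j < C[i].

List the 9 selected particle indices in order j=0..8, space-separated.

0 0 2 2 3 7 7 7 8

C = [5/27, 2/9, 13/27, 14/27, 14/27, 14/27, 16/27, 8/9, 1]
j=0: u_0=37/540 ∈ [0, 5/27) → index 0
j=1: u_1=97/540 ∈ [0, 5/27) → index 0
j=2: u_2=157/540 ∈ [2/9, 13/27) → index 2
j=3: u_3=217/540 ∈ [2/9, 13/27) → index 2
j=4: u_4=277/540 ∈ [13/27, 14/27) → index 3
j=5: u_5=337/540 ∈ [16/27, 8/9) → index 7
j=6: u_6=397/540 ∈ [16/27, 8/9) → index 7
j=7: u_7=457/540 ∈ [16/27, 8/9) → index 7
j=8: u_8=517/540 ∈ [8/9, 1) → index 8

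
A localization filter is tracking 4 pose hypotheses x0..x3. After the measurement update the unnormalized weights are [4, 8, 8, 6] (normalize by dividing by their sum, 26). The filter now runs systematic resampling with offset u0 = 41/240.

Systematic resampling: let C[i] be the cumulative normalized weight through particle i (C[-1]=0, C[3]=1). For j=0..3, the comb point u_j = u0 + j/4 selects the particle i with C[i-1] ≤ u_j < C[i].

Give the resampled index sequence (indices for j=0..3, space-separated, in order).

C = [2/13, 6/13, 10/13, 1]
j=0: u_0=41/240 ∈ [2/13, 6/13) → index 1
j=1: u_1=101/240 ∈ [2/13, 6/13) → index 1
j=2: u_2=161/240 ∈ [6/13, 10/13) → index 2
j=3: u_3=221/240 ∈ [10/13, 1) → index 3

1 1 2 3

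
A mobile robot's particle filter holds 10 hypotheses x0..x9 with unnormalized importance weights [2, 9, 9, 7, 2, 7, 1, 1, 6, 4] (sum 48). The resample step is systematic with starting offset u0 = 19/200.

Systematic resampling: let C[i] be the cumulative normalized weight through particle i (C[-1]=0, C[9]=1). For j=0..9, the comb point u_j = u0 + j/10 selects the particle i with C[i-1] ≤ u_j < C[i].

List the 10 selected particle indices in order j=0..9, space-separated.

1 1 2 2 3 4 5 8 8 9

C = [1/24, 11/48, 5/12, 9/16, 29/48, 3/4, 37/48, 19/24, 11/12, 1]
j=0: u_0=19/200 ∈ [1/24, 11/48) → index 1
j=1: u_1=39/200 ∈ [1/24, 11/48) → index 1
j=2: u_2=59/200 ∈ [11/48, 5/12) → index 2
j=3: u_3=79/200 ∈ [11/48, 5/12) → index 2
j=4: u_4=99/200 ∈ [5/12, 9/16) → index 3
j=5: u_5=119/200 ∈ [9/16, 29/48) → index 4
j=6: u_6=139/200 ∈ [29/48, 3/4) → index 5
j=7: u_7=159/200 ∈ [19/24, 11/12) → index 8
j=8: u_8=179/200 ∈ [19/24, 11/12) → index 8
j=9: u_9=199/200 ∈ [11/12, 1) → index 9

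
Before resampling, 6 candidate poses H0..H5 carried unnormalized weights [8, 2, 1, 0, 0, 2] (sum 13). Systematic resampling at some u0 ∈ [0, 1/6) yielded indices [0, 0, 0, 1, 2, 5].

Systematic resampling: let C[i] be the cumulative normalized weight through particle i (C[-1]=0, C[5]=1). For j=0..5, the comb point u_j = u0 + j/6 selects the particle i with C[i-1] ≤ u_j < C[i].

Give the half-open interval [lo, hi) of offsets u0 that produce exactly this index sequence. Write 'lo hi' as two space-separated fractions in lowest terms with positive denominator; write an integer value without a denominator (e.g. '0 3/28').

3/26 1/6

C = [8/13, 10/13, 11/13, 11/13, 11/13, 1]
j=0 picked index 0: u0 ∈ [0, 8/13)
j=1 picked index 0: u0 ∈ [-1/6, 35/78)
j=2 picked index 0: u0 ∈ [-1/3, 11/39)
j=3 picked index 1: u0 ∈ [3/26, 7/26)
j=4 picked index 2: u0 ∈ [4/39, 7/39)
j=5 picked index 5: u0 ∈ [1/78, 1/6)
intersection: [3/26, 1/6)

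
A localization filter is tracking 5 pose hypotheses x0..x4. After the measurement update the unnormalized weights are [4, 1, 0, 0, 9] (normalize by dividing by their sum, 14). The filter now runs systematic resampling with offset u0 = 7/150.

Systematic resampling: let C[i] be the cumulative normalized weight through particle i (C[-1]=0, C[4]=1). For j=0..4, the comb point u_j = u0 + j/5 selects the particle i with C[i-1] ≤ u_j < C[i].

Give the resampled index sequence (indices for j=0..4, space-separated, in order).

C = [2/7, 5/14, 5/14, 5/14, 1]
j=0: u_0=7/150 ∈ [0, 2/7) → index 0
j=1: u_1=37/150 ∈ [0, 2/7) → index 0
j=2: u_2=67/150 ∈ [5/14, 1) → index 4
j=3: u_3=97/150 ∈ [5/14, 1) → index 4
j=4: u_4=127/150 ∈ [5/14, 1) → index 4

0 0 4 4 4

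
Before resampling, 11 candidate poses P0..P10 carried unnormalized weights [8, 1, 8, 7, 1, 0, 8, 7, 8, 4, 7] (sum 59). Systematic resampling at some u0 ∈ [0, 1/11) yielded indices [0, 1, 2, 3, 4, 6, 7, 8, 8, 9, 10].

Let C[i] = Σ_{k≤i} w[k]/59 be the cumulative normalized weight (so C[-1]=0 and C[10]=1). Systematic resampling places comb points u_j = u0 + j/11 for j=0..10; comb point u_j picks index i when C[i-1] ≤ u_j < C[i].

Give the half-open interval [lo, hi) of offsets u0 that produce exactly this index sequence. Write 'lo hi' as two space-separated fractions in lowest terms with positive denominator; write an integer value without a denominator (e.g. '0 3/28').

C = [8/59, 9/59, 17/59, 24/59, 25/59, 25/59, 33/59, 40/59, 48/59, 52/59, 1]
j=0 picked index 0: u0 ∈ [0, 8/59)
j=1 picked index 1: u0 ∈ [29/649, 40/649)
j=2 picked index 2: u0 ∈ [-19/649, 69/649)
j=3 picked index 3: u0 ∈ [10/649, 87/649)
j=4 picked index 4: u0 ∈ [28/649, 39/649)
j=5 picked index 6: u0 ∈ [-20/649, 68/649)
j=6 picked index 7: u0 ∈ [9/649, 86/649)
j=7 picked index 8: u0 ∈ [27/649, 115/649)
j=8 picked index 8: u0 ∈ [-32/649, 56/649)
j=9 picked index 9: u0 ∈ [-3/649, 41/649)
j=10 picked index 10: u0 ∈ [-18/649, 1/11)
intersection: [29/649, 39/649)

29/649 39/649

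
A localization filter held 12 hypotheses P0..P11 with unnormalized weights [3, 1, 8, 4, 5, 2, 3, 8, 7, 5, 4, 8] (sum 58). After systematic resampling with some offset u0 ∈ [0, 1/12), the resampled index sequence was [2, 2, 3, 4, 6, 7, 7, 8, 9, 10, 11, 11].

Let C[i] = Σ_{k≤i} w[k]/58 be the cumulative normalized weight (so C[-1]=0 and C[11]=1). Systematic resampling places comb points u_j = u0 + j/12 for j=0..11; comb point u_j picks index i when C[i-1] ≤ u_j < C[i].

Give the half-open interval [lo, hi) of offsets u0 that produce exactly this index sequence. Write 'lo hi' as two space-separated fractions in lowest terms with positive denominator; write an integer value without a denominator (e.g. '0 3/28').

C = [3/58, 2/29, 6/29, 8/29, 21/58, 23/58, 13/29, 17/29, 41/58, 23/29, 25/29, 1]
j=0 picked index 2: u0 ∈ [2/29, 6/29)
j=1 picked index 2: u0 ∈ [-5/348, 43/348)
j=2 picked index 3: u0 ∈ [7/174, 19/174)
j=3 picked index 4: u0 ∈ [3/116, 13/116)
j=4 picked index 6: u0 ∈ [11/174, 10/87)
j=5 picked index 7: u0 ∈ [11/348, 59/348)
j=6 picked index 7: u0 ∈ [-3/58, 5/58)
j=7 picked index 8: u0 ∈ [1/348, 43/348)
j=8 picked index 9: u0 ∈ [7/174, 11/87)
j=9 picked index 10: u0 ∈ [5/116, 13/116)
j=10 picked index 11: u0 ∈ [5/174, 1/6)
j=11 picked index 11: u0 ∈ [-19/348, 1/12)
intersection: [2/29, 1/12)

2/29 1/12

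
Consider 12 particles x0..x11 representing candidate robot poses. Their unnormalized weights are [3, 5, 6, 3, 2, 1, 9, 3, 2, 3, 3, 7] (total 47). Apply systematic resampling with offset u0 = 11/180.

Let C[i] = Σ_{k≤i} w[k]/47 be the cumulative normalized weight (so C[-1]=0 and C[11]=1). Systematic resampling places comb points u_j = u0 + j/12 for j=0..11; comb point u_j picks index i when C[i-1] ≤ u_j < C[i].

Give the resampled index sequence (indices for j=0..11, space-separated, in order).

0 1 2 3 4 6 6 7 9 10 11 11

C = [3/47, 8/47, 14/47, 17/47, 19/47, 20/47, 29/47, 32/47, 34/47, 37/47, 40/47, 1]
j=0: u_0=11/180 ∈ [0, 3/47) → index 0
j=1: u_1=13/90 ∈ [3/47, 8/47) → index 1
j=2: u_2=41/180 ∈ [8/47, 14/47) → index 2
j=3: u_3=14/45 ∈ [14/47, 17/47) → index 3
j=4: u_4=71/180 ∈ [17/47, 19/47) → index 4
j=5: u_5=43/90 ∈ [20/47, 29/47) → index 6
j=6: u_6=101/180 ∈ [20/47, 29/47) → index 6
j=7: u_7=29/45 ∈ [29/47, 32/47) → index 7
j=8: u_8=131/180 ∈ [34/47, 37/47) → index 9
j=9: u_9=73/90 ∈ [37/47, 40/47) → index 10
j=10: u_10=161/180 ∈ [40/47, 1) → index 11
j=11: u_11=44/45 ∈ [40/47, 1) → index 11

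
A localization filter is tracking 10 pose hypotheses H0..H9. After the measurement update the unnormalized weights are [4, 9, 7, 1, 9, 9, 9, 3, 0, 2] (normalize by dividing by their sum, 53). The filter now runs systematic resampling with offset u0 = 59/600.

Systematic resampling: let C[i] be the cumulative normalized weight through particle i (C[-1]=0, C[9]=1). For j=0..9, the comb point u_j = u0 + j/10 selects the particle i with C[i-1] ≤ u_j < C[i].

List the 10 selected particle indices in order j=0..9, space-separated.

1 1 2 4 4 5 5 6 6 9

C = [4/53, 13/53, 20/53, 21/53, 30/53, 39/53, 48/53, 51/53, 51/53, 1]
j=0: u_0=59/600 ∈ [4/53, 13/53) → index 1
j=1: u_1=119/600 ∈ [4/53, 13/53) → index 1
j=2: u_2=179/600 ∈ [13/53, 20/53) → index 2
j=3: u_3=239/600 ∈ [21/53, 30/53) → index 4
j=4: u_4=299/600 ∈ [21/53, 30/53) → index 4
j=5: u_5=359/600 ∈ [30/53, 39/53) → index 5
j=6: u_6=419/600 ∈ [30/53, 39/53) → index 5
j=7: u_7=479/600 ∈ [39/53, 48/53) → index 6
j=8: u_8=539/600 ∈ [39/53, 48/53) → index 6
j=9: u_9=599/600 ∈ [51/53, 1) → index 9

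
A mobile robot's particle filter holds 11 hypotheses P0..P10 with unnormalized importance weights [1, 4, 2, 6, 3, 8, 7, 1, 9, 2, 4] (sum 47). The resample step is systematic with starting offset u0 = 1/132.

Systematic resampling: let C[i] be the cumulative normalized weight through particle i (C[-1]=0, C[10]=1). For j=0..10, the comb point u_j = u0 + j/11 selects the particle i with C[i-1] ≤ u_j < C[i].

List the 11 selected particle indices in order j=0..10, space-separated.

0 1 3 4 5 5 6 6 8 8 10

C = [1/47, 5/47, 7/47, 13/47, 16/47, 24/47, 31/47, 32/47, 41/47, 43/47, 1]
j=0: u_0=1/132 ∈ [0, 1/47) → index 0
j=1: u_1=13/132 ∈ [1/47, 5/47) → index 1
j=2: u_2=25/132 ∈ [7/47, 13/47) → index 3
j=3: u_3=37/132 ∈ [13/47, 16/47) → index 4
j=4: u_4=49/132 ∈ [16/47, 24/47) → index 5
j=5: u_5=61/132 ∈ [16/47, 24/47) → index 5
j=6: u_6=73/132 ∈ [24/47, 31/47) → index 6
j=7: u_7=85/132 ∈ [24/47, 31/47) → index 6
j=8: u_8=97/132 ∈ [32/47, 41/47) → index 8
j=9: u_9=109/132 ∈ [32/47, 41/47) → index 8
j=10: u_10=11/12 ∈ [43/47, 1) → index 10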